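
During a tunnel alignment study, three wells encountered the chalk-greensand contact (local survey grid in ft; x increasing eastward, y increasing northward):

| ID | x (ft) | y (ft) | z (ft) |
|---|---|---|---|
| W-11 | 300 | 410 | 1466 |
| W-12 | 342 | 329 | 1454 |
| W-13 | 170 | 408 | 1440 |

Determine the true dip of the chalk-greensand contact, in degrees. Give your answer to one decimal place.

Two edge vectors: W-11→W-12 = (42, -81, -12), W-11→W-13 = (-130, -2, -26).
Normal n = (W-11→W-12) × (W-11→W-13) = (2082, 2652, -10614).
So ∂z/∂x = −n_x/n_z = 0.19616 and ∂z/∂y = −n_y/n_z = 0.24986.
Gradient magnitude |∇z| = √(a² + b²) = √(0.03848 + 0.06243) = 0.31766.
True dip = arctan(0.31766) = 17.6°, dipping toward SW (azimuth ≈ 218°).

17.6°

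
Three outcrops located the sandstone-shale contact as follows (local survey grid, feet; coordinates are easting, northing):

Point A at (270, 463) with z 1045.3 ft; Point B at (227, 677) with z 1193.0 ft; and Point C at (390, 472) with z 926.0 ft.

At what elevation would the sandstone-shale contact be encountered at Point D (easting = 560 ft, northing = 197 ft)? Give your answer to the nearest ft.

618 ft

Two edge vectors: Point A→Point B = (-43, 214, 147.7), Point A→Point C = (120, 9, -119.3).
Normal n = (Point A→Point B) × (Point A→Point C) = (-26859.5, 12594.1, -26067).
So ∂z/∂easting = −n_x/n_z = −1.03040 and ∂z/∂northing = −n_y/n_z = 0.48314.
Intercept c from Point A: 1045.3 + 278.21 − 223.70 = 1099.81.
At (560, 197): z = −577.0 + 95.2 + 1099.81 = 618.0 ft.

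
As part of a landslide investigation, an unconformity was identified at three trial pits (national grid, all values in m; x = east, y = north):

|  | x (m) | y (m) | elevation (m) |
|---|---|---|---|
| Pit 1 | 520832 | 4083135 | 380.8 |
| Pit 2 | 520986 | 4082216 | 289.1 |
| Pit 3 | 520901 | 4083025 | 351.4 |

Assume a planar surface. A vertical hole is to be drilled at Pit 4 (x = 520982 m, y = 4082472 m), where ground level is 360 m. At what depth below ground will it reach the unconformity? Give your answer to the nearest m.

Two edge vectors: Pit 1→Pit 2 = (154, -919, -91.7), Pit 1→Pit 3 = (69, -110, -29.4).
Normal n = (Pit 1→Pit 2) × (Pit 1→Pit 3) = (16931.6, -1799.7, 46471).
So ∂z/∂x = −n_x/n_z = −0.36434766 and ∂z/∂y = −n_y/n_z = 0.03872738.
Intercept c from Pit 1: 380.8 + 189763.92 − 158129.11 = 32015.61.
At (520982, 4082472): z_contact = −189818.6 + 158103.4 + 32015.61 = 300.5 m.
Depth below ground = 360 − 300.5 = 60 m.

60 m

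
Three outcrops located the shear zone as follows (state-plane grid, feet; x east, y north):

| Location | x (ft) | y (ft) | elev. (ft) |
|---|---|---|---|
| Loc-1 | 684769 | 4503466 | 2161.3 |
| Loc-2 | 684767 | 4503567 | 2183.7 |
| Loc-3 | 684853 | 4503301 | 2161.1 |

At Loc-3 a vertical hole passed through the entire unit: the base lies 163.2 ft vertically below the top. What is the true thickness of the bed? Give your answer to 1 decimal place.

145.6 ft

Let the plane be z = a·x + b·y + c.
Loc-2−Loc-1: −2a + 101b = 22.4;  Loc-3−Loc-1: 84a − 165b = −0.2.
Solving gives a = 0.45080, b = 0.23071.
|∇z| = √(a²+b²) = 0.50640, so dip δ = arctan(0.50640) = 26.86°.
True thickness = vertical thickness × cos δ = 163.2 × cos 26.86° = 145.6 ft.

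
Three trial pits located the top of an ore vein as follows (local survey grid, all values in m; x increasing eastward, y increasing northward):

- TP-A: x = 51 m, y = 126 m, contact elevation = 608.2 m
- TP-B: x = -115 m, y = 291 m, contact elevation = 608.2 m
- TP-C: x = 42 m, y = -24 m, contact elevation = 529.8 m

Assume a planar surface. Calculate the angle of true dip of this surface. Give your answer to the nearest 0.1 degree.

34.8°

Let the plane be z = a·x + b·y + c.
TP-B−TP-A: −166a + 165b = 0;  TP-C−TP-A: −9a − 150b = −78.4.
Solving gives a = 0.49028, b = 0.49325.
Gradient magnitude |∇z| = √(a² + b²) = √(0.24037 + 0.24330) = 0.69546.
True dip = arctan(0.69546) = 34.8°, dipping toward SW (azimuth ≈ 225°).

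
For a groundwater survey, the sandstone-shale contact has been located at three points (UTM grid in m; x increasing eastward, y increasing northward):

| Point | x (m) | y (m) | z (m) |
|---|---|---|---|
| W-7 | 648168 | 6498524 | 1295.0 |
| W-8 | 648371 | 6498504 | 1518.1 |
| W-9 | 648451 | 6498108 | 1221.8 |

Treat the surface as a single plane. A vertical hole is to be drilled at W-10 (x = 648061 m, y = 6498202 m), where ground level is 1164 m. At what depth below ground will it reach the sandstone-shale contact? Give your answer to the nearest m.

316 m

Two edge vectors: W-7→W-8 = (203, -20, 223.1), W-7→W-9 = (283, -416, -73.2).
Normal n = (W-7→W-8) × (W-7→W-9) = (94273.6, 77996.9, -78788).
So ∂z/∂x = −n_x/n_z = 1.19654770 and ∂z/∂y = −n_y/n_z = 0.98995913.
Intercept c from W-7: 1295 − 775563.93 − 6433273.17 = −7207542.10.
At (648061, 6498202): z_contact = 775435.9 + 6432954.4 − 7207542.10 = 848.2 m.
Depth below ground = 1164 − 848.2 = 316 m.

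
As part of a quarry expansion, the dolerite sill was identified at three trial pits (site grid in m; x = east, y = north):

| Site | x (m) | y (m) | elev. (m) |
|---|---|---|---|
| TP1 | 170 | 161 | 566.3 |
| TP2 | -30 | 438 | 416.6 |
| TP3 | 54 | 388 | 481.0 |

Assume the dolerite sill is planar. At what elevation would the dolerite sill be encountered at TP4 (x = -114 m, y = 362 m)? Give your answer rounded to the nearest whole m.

Let the plane be z = a·x + b·y + c.
TP2−TP1: −200a + 277b = −149.7;  TP3−TP1: −116a + 227b = −85.3.
Solving gives a = 0.78036, b = 0.02300.
Then c = 566.3 − a·170 − b·161 = 429.94.
At (-114, 362): z = −89.0 + 8.3 + 429.94 = 349.3 m.

349 m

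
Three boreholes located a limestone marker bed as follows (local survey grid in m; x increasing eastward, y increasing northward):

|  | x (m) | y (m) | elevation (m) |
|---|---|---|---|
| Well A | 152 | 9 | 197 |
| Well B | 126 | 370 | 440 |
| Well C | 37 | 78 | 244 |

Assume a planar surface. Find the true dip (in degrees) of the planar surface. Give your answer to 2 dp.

Two edge vectors: Well A→Well B = (-26, 361, 243), Well A→Well C = (-115, 69, 47).
Normal n = (Well A→Well B) × (Well A→Well C) = (200, -26723, 39721).
So ∂z/∂x = −n_x/n_z = −0.00504 and ∂z/∂y = −n_y/n_z = 0.67277.
Gradient magnitude |∇z| = √(a² + b²) = √(0.00003 + 0.45262) = 0.67279.
True dip = arctan(0.67279) = 33.93°, dipping toward S (azimuth ≈ 180°).

33.93°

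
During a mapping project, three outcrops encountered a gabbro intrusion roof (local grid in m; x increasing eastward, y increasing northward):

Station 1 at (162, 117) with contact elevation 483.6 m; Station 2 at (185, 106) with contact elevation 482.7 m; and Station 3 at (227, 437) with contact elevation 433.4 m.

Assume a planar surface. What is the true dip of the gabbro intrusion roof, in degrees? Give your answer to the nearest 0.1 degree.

Let the plane be z = a·x + b·y + c.
Station 2−Station 1: 23a − 11b = −0.9;  Station 3−Station 1: 65a + 320b = −50.2.
Solving gives a = −0.10405, b = −0.13574.
Gradient magnitude |∇z| = √(a² + b²) = √(0.01083 + 0.01843) = 0.17103.
True dip = arctan(0.17103) = 9.7°, dipping toward NE (azimuth ≈ 037°).

9.7°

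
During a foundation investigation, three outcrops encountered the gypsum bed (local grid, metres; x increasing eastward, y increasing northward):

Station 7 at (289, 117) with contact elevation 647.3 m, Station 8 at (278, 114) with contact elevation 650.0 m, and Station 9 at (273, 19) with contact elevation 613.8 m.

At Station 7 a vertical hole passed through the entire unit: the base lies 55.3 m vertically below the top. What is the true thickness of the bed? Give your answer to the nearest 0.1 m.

48.8 m

Two edge vectors: Station 7→Station 8 = (-11, -3, 2.7), Station 7→Station 9 = (-16, -98, -33.5).
Normal n = (Station 7→Station 8) × (Station 7→Station 9) = (365.1, -411.7, 1030).
So ∂z/∂x = −n_x/n_z = −0.35447 and ∂z/∂y = −n_y/n_z = 0.39971.
|∇z| = √(a²+b²) = 0.53424, so dip δ = arctan(0.53424) = 28.11°.
True thickness = vertical thickness × cos δ = 55.3 × cos 28.11° = 48.8 m.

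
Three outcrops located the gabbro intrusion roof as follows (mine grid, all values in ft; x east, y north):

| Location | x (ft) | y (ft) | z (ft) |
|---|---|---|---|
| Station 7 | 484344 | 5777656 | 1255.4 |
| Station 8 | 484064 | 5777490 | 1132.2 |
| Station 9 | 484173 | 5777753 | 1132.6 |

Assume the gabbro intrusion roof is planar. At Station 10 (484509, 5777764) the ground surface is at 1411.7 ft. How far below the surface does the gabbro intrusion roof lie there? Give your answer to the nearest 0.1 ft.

86.1 ft

Two edge vectors: Station 7→Station 8 = (-280, -166, -123.2), Station 7→Station 9 = (-171, 97, -122.8).
Normal n = (Station 7→Station 8) × (Station 7→Station 9) = (32335.2, -13316.8, -55546).
So ∂z/∂x = −n_x/n_z = 0.582133727 and ∂z/∂y = −n_y/n_z = −0.239743636.
Intercept c from Station 7: 1255.4 − 281952.98 + 1385156.26 = 1104458.68.
At (484509, 5777764): z_contact = 282049.03 − 1385182.15 + 1104458.68 = 1325.56 ft.
Depth below ground = 1411.7 − 1325.56 = 86.1 ft.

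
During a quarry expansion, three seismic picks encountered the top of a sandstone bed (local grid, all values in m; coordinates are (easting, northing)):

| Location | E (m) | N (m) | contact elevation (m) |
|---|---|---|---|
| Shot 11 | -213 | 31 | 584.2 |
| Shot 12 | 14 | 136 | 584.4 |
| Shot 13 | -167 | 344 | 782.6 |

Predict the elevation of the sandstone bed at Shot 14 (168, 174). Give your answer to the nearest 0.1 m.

561.9 m

Let the plane be z = a·E + b·N + c.
Shot 12−Shot 11: 227a + 105b = 0.2;  Shot 13−Shot 11: 46a + 313b = 198.4.
Solving gives a = −0.31364, b = 0.67996.
Then c = 584.2 − a·-213 − b·31 = 496.32.
At (168, 174): z = −52.7 + 118.3 + 496.32 = 561.9 m.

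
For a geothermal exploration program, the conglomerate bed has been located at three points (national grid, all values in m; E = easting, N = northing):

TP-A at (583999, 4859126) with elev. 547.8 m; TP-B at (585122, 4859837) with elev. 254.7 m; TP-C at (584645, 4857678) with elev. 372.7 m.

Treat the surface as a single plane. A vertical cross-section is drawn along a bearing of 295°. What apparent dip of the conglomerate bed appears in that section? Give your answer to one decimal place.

13.5°

Two edge vectors: TP-A→TP-B = (1123, 711, -293.1), TP-A→TP-C = (646, -1448, -175.1).
Normal n = (TP-A→TP-B) × (TP-A→TP-C) = (-548904.9, 7294.7, -2085410).
So ∂z/∂E = −n_x/n_z = −0.26321 and ∂z/∂N = −n_y/n_z = 0.00350.
Unit vector along 295° is (sin 295°, cos 295°) = (-0.9063, 0.4226).
Slope in that direction = a·(-0.9063) + b·(0.4226) = 0.24003.
Apparent dip = arctan|0.24003| = 13.5° (true dip is 14.7°, so apparent ≤ true as expected).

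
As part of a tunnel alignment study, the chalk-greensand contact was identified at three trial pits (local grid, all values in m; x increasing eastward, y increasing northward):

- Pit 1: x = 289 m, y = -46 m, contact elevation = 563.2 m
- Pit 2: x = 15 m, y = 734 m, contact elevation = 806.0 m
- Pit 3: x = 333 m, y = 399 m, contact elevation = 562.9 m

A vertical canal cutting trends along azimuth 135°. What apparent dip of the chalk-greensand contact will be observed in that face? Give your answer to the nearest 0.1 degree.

Let the plane be z = a·x + b·y + c.
Pit 2−Pit 1: −274a + 780b = 242.8;  Pit 3−Pit 1: 44a + 445b = −0.3.
Solving gives a = −0.69299, b = 0.06785.
Unit vector along 135° is (sin 135°, cos 135°) = (0.7071, -0.7071).
Slope in that direction = a·(0.7071) + b·(-0.7071) = −0.53799.
Apparent dip = arctan|0.53799| = 28.3° (true dip is 34.8°, so apparent ≤ true as expected).

28.3°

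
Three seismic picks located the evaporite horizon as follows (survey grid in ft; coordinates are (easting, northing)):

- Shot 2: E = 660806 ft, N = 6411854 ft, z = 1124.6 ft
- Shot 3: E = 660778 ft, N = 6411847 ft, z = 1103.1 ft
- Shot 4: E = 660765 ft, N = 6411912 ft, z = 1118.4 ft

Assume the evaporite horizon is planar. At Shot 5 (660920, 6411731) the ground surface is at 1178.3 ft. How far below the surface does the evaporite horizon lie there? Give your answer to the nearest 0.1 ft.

Two edge vectors: Shot 2→Shot 3 = (-28, -7, -21.5), Shot 2→Shot 4 = (-41, 58, -6.2).
Normal n = (Shot 2→Shot 3) × (Shot 2→Shot 4) = (1290.4, 707.9, -1911).
So ∂z/∂E = −n_x/n_z = 0.675248561 and ∂z/∂N = −n_y/n_z = 0.370434328.
Intercept c from Shot 2: 1124.6 − 446208.30 − 2375170.83 = −2820254.53.
At (660920, 6411731): z_contact = 446285.28 + 2375125.26 − 2820254.53 = 1156.01 ft.
Depth below ground = 1178.3 − 1156.01 = 22.3 ft.

22.3 ft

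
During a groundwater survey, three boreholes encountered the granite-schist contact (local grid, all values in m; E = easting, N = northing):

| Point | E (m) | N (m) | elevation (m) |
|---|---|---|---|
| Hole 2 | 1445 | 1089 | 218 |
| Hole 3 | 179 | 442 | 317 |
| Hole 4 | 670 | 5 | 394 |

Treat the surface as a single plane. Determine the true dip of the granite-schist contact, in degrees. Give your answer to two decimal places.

9.53°

Two edge vectors: Hole 2→Hole 3 = (-1266, -647, 99), Hole 2→Hole 4 = (-775, -1084, 176).
Normal n = (Hole 2→Hole 3) × (Hole 2→Hole 4) = (-6556, 146091, 870919).
So ∂z/∂E = −n_x/n_z = 0.00753 and ∂z/∂N = −n_y/n_z = −0.16774.
Gradient magnitude |∇z| = √(a² + b²) = √(0.00006 + 0.02814) = 0.16791.
True dip = arctan(0.16791) = 9.53°, dipping toward N (azimuth ≈ 357°).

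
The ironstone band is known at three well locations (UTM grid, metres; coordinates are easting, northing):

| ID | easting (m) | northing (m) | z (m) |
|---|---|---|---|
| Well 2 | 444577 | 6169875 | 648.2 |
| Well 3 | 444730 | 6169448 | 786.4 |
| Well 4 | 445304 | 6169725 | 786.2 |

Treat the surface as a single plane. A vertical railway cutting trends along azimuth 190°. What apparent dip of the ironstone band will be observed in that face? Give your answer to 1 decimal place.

14.0°

Let the plane be z = a·easting + b·northing + c.
Well 3−Well 2: 153a − 427b = 138.2;  Well 4−Well 2: 727a − 150b = 138.
Solving gives a = 0.13287, b = −0.27605.
Unit vector along 190° is (sin 190°, cos 190°) = (-0.1736, -0.9848).
Slope in that direction = a·(-0.1736) + b·(-0.9848) = 0.24878.
Apparent dip = arctan|0.24878| = 14.0° (true dip is 17.0°, so apparent ≤ true as expected).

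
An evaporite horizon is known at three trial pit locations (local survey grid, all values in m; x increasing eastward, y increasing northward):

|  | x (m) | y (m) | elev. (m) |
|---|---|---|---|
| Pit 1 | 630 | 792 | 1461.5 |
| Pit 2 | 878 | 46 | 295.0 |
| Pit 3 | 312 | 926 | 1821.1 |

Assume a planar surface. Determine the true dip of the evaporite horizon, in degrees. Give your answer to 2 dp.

Two edge vectors: Pit 1→Pit 2 = (248, -746, -1166.5), Pit 1→Pit 3 = (-318, 134, 359.6).
Normal n = (Pit 1→Pit 2) × (Pit 1→Pit 3) = (-111950.6, 281766.2, -203996).
So ∂z/∂x = −n_x/n_z = −0.54879 and ∂z/∂y = −n_y/n_z = 1.38123.
Gradient magnitude |∇z| = √(a² + b²) = √(0.30117 + 1.90781) = 1.48626.
True dip = arctan(1.48626) = 56.07°, dipping toward SSE (azimuth ≈ 158°).

56.07°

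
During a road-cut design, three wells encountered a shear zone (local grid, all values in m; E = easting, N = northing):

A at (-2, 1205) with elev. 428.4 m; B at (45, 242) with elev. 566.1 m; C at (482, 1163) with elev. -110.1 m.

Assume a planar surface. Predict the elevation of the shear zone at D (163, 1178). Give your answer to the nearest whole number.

Let the plane be z = a·E + b·N + c.
B−A: 47a − 963b = 137.7;  C−A: 484a − 42b = −538.5.
Solving gives a = −1.12980, b = −0.19813.
Then c = 428.4 − a·-2 − b·1205 = 664.89.
At (163, 1178): z = −184.2 − 233.4 + 664.89 = 247.3 m.

247 m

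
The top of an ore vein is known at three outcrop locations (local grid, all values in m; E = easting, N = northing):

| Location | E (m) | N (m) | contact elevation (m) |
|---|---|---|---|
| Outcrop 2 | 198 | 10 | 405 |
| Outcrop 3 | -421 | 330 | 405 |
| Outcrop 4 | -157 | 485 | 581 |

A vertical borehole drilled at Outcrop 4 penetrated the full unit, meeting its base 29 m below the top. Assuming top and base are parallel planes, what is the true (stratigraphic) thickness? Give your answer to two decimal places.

23.98 m

Let the plane be z = a·E + b·N + c.
Outcrop 3−Outcrop 2: −619a + 320b = 0;  Outcrop 4−Outcrop 2: −355a + 475b = 176.
Solving gives a = 0.31215, b = 0.60382.
|∇z| = √(a²+b²) = 0.67973, so dip δ = arctan(0.67973) = 34.21°.
True thickness = vertical thickness × cos δ = 29 × cos 34.21° = 23.98 m.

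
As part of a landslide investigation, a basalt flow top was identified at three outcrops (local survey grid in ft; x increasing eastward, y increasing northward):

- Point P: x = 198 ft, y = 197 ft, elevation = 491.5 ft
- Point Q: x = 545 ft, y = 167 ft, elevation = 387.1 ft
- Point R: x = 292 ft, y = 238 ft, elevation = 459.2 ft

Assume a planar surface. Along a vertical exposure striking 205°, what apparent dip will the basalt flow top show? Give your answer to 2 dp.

11.55°

Let the plane be z = a·x + b·y + c.
Point Q−Point P: 347a − 30b = −104.4;  Point R−Point P: 94a + 41b = −32.3.
Solving gives a = −0.30794, b = −0.08180.
Unit vector along 205° is (sin 205°, cos 205°) = (-0.4226, -0.9063).
Slope in that direction = a·(-0.4226) + b·(-0.9063) = 0.20428.
Apparent dip = arctan|0.20428| = 11.55° (true dip is 17.7°, so apparent ≤ true as expected).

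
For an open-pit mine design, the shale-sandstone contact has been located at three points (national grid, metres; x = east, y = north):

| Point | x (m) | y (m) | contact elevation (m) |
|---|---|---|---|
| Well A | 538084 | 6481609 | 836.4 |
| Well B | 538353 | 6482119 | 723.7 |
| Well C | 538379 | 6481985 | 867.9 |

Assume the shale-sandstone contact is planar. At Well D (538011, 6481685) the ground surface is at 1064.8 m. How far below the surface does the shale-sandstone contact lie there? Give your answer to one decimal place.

Two edge vectors: Well A→Well B = (269, 510, -112.7), Well A→Well C = (295, 376, 31.5).
Normal n = (Well A→Well B) × (Well A→Well C) = (58440.2, -41720, -49306).
So ∂z/∂x = −n_x/n_z = 1.185255344 and ∂z/∂y = −n_y/n_z = −0.846144485.
Intercept c from Well A: 836.4 − 637766.94 + 5484377.71 = 4847447.18.
At (538011, 6481685): z_contact = 637680.41 − 5484442.02 + 4847447.18 = 685.57 m.
Depth below ground = 1064.8 − 685.57 = 379.2 m.

379.2 m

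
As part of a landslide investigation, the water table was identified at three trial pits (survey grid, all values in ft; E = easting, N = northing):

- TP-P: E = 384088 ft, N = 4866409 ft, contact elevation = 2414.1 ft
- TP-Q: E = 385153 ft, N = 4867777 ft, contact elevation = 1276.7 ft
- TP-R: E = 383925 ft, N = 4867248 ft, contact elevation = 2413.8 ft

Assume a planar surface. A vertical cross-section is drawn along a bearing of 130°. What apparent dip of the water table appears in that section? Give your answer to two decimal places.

Let the plane be z = a·E + b·N + c.
TP-Q−TP-P: 1065a + 1368b = −1137.4;  TP-R−TP-P: −163a + 839b = −0.3.
Solving gives a = −0.85432, b = −0.16633.
Unit vector along 130° is (sin 130°, cos 130°) = (0.7660, -0.6428).
Slope in that direction = a·(0.7660) + b·(-0.6428) = −0.54753.
Apparent dip = arctan|0.54753| = 28.70° (true dip is 41.0°, so apparent ≤ true as expected).

28.70°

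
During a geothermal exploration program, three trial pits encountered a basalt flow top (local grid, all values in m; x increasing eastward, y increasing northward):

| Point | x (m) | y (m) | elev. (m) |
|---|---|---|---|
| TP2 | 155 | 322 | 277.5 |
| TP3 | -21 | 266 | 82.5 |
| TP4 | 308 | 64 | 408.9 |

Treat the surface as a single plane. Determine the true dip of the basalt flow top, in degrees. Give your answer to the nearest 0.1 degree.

47.1°

Let the plane be z = a·x + b·y + c.
TP3−TP2: −176a − 56b = −195;  TP4−TP2: 153a − 258b = 131.4.
Solving gives a = 1.06841, b = 0.12429.
Gradient magnitude |∇z| = √(a² + b²) = √(1.14150 + 0.01545) = 1.07561.
True dip = arctan(1.07561) = 47.1°, dipping toward W (azimuth ≈ 263°).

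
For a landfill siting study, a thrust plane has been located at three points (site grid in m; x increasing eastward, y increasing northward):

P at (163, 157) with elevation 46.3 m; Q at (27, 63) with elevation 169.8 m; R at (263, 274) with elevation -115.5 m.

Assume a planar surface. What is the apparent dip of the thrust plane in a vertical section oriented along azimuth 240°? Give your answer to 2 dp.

Let the plane be z = a·x + b·y + c.
Q−P: −136a − 94b = 123.5;  R−P: 100a + 117b = −161.8.
Solving gives a = 0.11666, b = −1.48262.
Unit vector along 240° is (sin 240°, cos 240°) = (-0.8660, -0.5000).
Slope in that direction = a·(-0.8660) + b·(-0.5000) = 0.64028.
Apparent dip = arctan|0.64028| = 32.63° (true dip is 56.1°, so apparent ≤ true as expected).

32.63°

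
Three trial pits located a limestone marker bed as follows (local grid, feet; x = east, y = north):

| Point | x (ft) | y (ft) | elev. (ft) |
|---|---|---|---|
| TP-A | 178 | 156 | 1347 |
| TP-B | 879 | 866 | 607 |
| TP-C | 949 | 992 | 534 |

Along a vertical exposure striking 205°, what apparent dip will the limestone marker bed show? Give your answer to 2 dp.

Two edge vectors: TP-A→TP-B = (701, 710, -740), TP-A→TP-C = (771, 836, -813).
Normal n = (TP-A→TP-B) × (TP-A→TP-C) = (41410, -627, 38626).
So ∂z/∂x = −n_x/n_z = −1.07208 and ∂z/∂y = −n_y/n_z = 0.01623.
Unit vector along 205° is (sin 205°, cos 205°) = (-0.4226, -0.9063).
Slope in that direction = a·(-0.4226) + b·(-0.9063) = 0.43837.
Apparent dip = arctan|0.43837| = 23.67° (true dip is 47.0°, so apparent ≤ true as expected).

23.67°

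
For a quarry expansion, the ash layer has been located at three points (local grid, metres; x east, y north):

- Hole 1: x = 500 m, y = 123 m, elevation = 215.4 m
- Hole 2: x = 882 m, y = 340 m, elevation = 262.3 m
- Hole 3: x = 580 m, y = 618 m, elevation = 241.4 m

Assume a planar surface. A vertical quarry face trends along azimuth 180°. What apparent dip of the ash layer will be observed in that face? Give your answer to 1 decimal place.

Two edge vectors: Hole 1→Hole 2 = (382, 217, 46.9), Hole 1→Hole 3 = (80, 495, 26).
Normal n = (Hole 1→Hole 2) × (Hole 1→Hole 3) = (-17573.5, -6180, 171730).
So ∂z/∂x = −n_x/n_z = 0.10233 and ∂z/∂y = −n_y/n_z = 0.03599.
Unit vector along 180° is (sin 180°, cos 180°) = (0.0000, -1.0000).
Slope in that direction = a·(0.0000) + b·(-1.0000) = −0.03599.
Apparent dip = arctan|0.03599| = 2.1° (true dip is 6.2°, so apparent ≤ true as expected).

2.1°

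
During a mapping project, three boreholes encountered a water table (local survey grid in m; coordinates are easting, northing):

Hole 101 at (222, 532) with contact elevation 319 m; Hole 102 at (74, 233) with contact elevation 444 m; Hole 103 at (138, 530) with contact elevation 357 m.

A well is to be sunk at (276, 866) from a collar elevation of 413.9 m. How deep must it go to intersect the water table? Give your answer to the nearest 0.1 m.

Let the plane be z = a·easting + b·northing + c.
Hole 102−Hole 101: −148a − 299b = 125;  Hole 103−Hole 101: −84a − 2b = 38.
Solving gives a = −0.44770, b = −0.19645.
Then c = 319 − a·222 − b·532 = 522.90.
At (276, 866): z_contact = −123.57 − 170.13 + 522.90 = 229.21 m.
Depth below ground = 413.9 − 229.21 = 184.7 m.

184.7 m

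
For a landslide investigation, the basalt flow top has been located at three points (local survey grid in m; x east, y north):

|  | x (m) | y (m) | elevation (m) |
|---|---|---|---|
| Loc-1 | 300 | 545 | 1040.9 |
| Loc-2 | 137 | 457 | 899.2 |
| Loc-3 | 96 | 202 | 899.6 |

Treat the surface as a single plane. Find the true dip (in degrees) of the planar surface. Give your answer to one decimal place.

44.0°

Let the plane be z = a·x + b·y + c.
Loc-2−Loc-1: −163a − 88b = −141.7;  Loc-3−Loc-1: −204a − 343b = −141.3.
Solving gives a = 0.95289, b = −0.15478.
Gradient magnitude |∇z| = √(a² + b²) = √(0.90799 + 0.02396) = 0.96537.
True dip = arctan(0.96537) = 44.0°, dipping toward W (azimuth ≈ 279°).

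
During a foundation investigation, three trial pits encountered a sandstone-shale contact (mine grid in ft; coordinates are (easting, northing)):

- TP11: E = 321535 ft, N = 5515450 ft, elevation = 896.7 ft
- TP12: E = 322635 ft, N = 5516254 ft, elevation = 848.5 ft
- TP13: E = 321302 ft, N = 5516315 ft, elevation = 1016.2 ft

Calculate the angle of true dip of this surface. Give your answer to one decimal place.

Two edge vectors: TP11→TP12 = (1100, 804, -48.2), TP11→TP13 = (-233, 865, 119.5).
Normal n = (TP11→TP12) × (TP11→TP13) = (137771, -120219.4, 1138832).
So ∂z/∂E = −n_x/n_z = −0.12098 and ∂z/∂N = −n_y/n_z = 0.10556.
Gradient magnitude |∇z| = √(a² + b²) = √(0.01464 + 0.01114) = 0.16056.
True dip = arctan(0.16056) = 9.1°, dipping toward SE (azimuth ≈ 131°).

9.1°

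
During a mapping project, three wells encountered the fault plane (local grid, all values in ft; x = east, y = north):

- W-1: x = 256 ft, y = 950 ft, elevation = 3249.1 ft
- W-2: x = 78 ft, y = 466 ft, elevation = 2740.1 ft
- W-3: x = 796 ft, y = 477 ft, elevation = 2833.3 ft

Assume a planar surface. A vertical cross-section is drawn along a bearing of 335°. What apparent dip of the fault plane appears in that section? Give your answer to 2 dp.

40.92°

Two edge vectors: W-1→W-2 = (-178, -484, -509), W-1→W-3 = (540, -473, -415.8).
Normal n = (W-1→W-2) × (W-1→W-3) = (-39509.8, -348872.4, 345554).
So ∂z/∂x = −n_x/n_z = 0.11434 and ∂z/∂y = −n_y/n_z = 1.00960.
Unit vector along 335° is (sin 335°, cos 335°) = (-0.4226, 0.9063).
Slope in that direction = a·(-0.4226) + b·(0.9063) = 0.86669.
Apparent dip = arctan|0.86669| = 40.92° (true dip is 45.5°, so apparent ≤ true as expected).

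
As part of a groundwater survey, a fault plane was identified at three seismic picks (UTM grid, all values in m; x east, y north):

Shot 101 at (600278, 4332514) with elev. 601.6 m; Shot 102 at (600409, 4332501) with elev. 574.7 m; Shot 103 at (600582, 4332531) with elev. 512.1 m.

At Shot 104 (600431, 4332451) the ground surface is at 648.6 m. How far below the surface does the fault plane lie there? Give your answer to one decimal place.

51.0 m

Two edge vectors: Shot 101→Shot 102 = (131, -13, -26.9), Shot 101→Shot 103 = (304, 17, -89.5).
Normal n = (Shot 101→Shot 102) × (Shot 101→Shot 103) = (1620.8, 3546.9, 6179).
So ∂z/∂x = −n_x/n_z = −0.262307817 and ∂z/∂y = −n_y/n_z = −0.574024923.
Intercept c from Shot 101: 601.6 + 157457.61 + 2486971.02 = 2645030.23.
At (600431, 4332451): z_contact = −157497.74 − 2486934.85 + 2645030.23 = 597.63 m.
Depth below ground = 648.6 − 597.63 = 51.0 m.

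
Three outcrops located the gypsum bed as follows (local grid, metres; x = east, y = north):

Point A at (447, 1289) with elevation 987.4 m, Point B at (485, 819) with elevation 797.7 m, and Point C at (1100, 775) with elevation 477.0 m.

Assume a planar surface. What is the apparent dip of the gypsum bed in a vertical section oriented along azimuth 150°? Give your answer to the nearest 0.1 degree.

Two edge vectors: Point A→Point B = (38, -470, -189.7), Point A→Point C = (653, -514, -510.4).
Normal n = (Point A→Point B) × (Point A→Point C) = (142382.2, -104478.9, 287378).
So ∂z/∂x = −n_x/n_z = −0.49545 and ∂z/∂y = −n_y/n_z = 0.36356.
Unit vector along 150° is (sin 150°, cos 150°) = (0.5000, -0.8660).
Slope in that direction = a·(0.5000) + b·(-0.8660) = −0.56258.
Apparent dip = arctan|0.56258| = 29.4° (true dip is 31.6°, so apparent ≤ true as expected).

29.4°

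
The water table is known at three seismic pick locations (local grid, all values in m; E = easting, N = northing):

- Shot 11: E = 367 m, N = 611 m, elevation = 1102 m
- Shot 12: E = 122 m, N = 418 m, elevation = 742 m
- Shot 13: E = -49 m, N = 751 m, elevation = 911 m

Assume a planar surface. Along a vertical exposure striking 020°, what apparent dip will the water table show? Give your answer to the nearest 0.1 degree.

47.9°

Two edge vectors: Shot 11→Shot 12 = (-245, -193, -360), Shot 11→Shot 13 = (-416, 140, -191).
Normal n = (Shot 11→Shot 12) × (Shot 11→Shot 13) = (87263, 102965, -114588).
So ∂z/∂E = −n_x/n_z = 0.76154 and ∂z/∂N = −n_y/n_z = 0.89857.
Unit vector along 020° is (sin 20°, cos 20°) = (0.3420, 0.9397).
Slope in that direction = a·(0.3420) + b·(0.9397) = 1.10484.
Apparent dip = arctan|1.10484| = 47.9° (true dip is 49.7°, so apparent ≤ true as expected).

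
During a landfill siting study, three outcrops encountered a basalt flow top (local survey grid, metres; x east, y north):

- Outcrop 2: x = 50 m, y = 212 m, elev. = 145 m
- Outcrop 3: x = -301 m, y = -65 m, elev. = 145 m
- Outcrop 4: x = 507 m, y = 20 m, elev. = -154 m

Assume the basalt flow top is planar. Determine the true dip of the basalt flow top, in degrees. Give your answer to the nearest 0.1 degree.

Let the plane be z = a·x + b·y + c.
Outcrop 3−Outcrop 2: −351a − 277b = 0;  Outcrop 4−Outcrop 2: 457a − 192b = −299.
Solving gives a = −0.42696, b = 0.54103.
Gradient magnitude |∇z| = √(a² + b²) = √(0.18230 + 0.29271) = 0.68921.
True dip = arctan(0.68921) = 34.6°, dipping toward SE (azimuth ≈ 142°).

34.6°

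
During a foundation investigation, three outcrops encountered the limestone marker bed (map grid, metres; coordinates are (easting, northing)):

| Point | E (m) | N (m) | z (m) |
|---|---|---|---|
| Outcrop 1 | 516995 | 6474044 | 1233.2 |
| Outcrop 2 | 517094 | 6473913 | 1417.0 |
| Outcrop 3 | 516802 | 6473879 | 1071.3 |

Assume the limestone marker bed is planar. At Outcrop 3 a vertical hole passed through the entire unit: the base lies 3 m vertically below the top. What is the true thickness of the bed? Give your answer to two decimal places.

Two edge vectors: Outcrop 1→Outcrop 2 = (99, -131, 183.8), Outcrop 1→Outcrop 3 = (-193, -165, -161.9).
Normal n = (Outcrop 1→Outcrop 2) × (Outcrop 1→Outcrop 3) = (51535.9, -19445.3, -41618).
So ∂z/∂E = −n_x/n_z = 1.23831 and ∂z/∂N = −n_y/n_z = −0.46723.
|∇z| = √(a²+b²) = 1.32352, so dip δ = arctan(1.32352) = 52.93°.
True thickness = vertical thickness × cos δ = 3 × cos 52.93° = 1.81 m.

1.81 m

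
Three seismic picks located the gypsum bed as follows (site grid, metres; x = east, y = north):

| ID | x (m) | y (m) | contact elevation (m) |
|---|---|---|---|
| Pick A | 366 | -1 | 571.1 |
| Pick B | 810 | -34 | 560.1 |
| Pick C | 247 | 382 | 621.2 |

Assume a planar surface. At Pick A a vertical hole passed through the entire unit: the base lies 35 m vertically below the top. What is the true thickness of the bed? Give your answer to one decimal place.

34.7 m

Let the plane be z = a·x + b·y + c.
Pick B−Pick A: 444a − 33b = −11;  Pick C−Pick A: −119a + 383b = 50.1.
Solving gives a = −0.01541, b = 0.12602.
|∇z| = √(a²+b²) = 0.12696, so dip δ = arctan(0.12696) = 7.24°.
True thickness = vertical thickness × cos δ = 35 × cos 7.24° = 34.7 m.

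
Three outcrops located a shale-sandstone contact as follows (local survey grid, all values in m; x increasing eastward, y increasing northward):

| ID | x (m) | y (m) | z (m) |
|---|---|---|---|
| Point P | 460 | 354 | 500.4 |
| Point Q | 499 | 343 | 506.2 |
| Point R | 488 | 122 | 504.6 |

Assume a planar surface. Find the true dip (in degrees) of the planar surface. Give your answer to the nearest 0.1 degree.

8.5°

Two edge vectors: Point P→Point Q = (39, -11, 5.8), Point P→Point R = (28, -232, 4.2).
Normal n = (Point P→Point Q) × (Point P→Point R) = (1299.4, -1.4, -8740).
So ∂z/∂x = −n_x/n_z = 0.14867 and ∂z/∂y = −n_y/n_z = −0.00016.
Gradient magnitude |∇z| = √(a² + b²) = √(0.02210 + 0.00000) = 0.14867.
True dip = arctan(0.14867) = 8.5°, dipping toward W (azimuth ≈ 270°).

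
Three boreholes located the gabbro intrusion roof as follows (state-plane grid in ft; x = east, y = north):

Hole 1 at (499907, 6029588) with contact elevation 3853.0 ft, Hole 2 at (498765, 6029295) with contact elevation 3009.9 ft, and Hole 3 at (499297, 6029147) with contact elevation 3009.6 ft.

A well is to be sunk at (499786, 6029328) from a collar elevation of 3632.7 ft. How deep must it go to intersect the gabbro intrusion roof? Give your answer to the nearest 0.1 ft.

Two edge vectors: Hole 1→Hole 2 = (-1142, -293, -843.1), Hole 1→Hole 3 = (-610, -441, -843.4).
Normal n = (Hole 1→Hole 2) × (Hole 1→Hole 3) = (-124690.9, -448871.8, 324892).
So ∂z/∂x = −n_x/n_z = 0.383791845 and ∂z/∂y = −n_y/n_z = 1.381603117.
Intercept c from Hole 1: 3853 − 191860.23 − 8330497.58 = −8518504.81.
At (499786, 6029328): z_contact = 191813.79 + 8330138.36 − 8518504.81 = 3447.34 ft.
Depth below ground = 3632.7 − 3447.34 = 185.4 ft.

185.4 ft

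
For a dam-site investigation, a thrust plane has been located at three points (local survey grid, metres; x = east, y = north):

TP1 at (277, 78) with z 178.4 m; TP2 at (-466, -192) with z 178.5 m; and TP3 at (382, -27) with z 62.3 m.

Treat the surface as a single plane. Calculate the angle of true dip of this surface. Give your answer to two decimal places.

40.79°

Let the plane be z = a·x + b·y + c.
TP2−TP1: −743a − 270b = 0.1;  TP3−TP1: 105a − 105b = −116.1.
Solving gives a = −0.29481, b = 0.81090.
Gradient magnitude |∇z| = √(a² + b²) = √(0.08691 + 0.65757) = 0.86283.
True dip = arctan(0.86283) = 40.79°, dipping toward SSE (azimuth ≈ 160°).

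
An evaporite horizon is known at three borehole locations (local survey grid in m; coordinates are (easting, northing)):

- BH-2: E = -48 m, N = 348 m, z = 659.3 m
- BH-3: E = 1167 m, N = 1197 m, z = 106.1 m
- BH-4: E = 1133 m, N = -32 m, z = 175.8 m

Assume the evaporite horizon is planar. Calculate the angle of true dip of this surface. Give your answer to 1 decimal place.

Let the plane be z = a·E + b·N + c.
BH-3−BH-2: 1215a + 849b = −553.2;  BH-4−BH-2: 1181a − 380b = −483.5.
Solving gives a = −0.42387, b = −0.04499.
Gradient magnitude |∇z| = √(a² + b²) = √(0.17967 + 0.00202) = 0.42625.
True dip = arctan(0.42625) = 23.1°, dipping toward E (azimuth ≈ 084°).

23.1°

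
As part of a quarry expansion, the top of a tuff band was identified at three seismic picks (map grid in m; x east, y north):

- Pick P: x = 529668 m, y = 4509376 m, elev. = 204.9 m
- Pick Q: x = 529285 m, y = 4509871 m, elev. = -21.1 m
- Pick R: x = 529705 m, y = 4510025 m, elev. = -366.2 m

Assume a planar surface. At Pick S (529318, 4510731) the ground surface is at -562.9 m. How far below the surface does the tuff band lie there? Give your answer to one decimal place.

Let the plane be z = a·x + b·y + c.
Pick Q−Pick P: −383a + 495b = −226;  Pick R−Pick P: 37a + 649b = −571.1.
Solving gives a = −0.509665320, b = −0.850912763.
Then c = 204.9 − a·529668 − b·4509376 = 4107243.90.
At (529318, 4510731): z_contact = −269775.03 − 3838238.58 + 4107243.90 = -769.70 m.
Depth below ground = -562.9 − (-769.70) = 206.8 m.

206.8 m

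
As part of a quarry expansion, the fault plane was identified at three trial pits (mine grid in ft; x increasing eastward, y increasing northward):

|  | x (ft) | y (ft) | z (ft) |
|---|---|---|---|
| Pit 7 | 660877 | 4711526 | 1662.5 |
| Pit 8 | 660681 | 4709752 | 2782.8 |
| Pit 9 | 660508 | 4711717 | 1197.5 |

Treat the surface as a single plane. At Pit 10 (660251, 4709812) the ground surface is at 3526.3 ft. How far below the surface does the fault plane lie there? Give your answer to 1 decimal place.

Two edge vectors: Pit 7→Pit 8 = (-196, -1774, 1120.3), Pit 7→Pit 9 = (-369, 191, -465).
Normal n = (Pit 7→Pit 8) × (Pit 7→Pit 9) = (610932.7, -504530.7, -692042).
So ∂z/∂x = −n_x/n_z = 0.882797142 and ∂z/∂y = −n_y/n_z = −0.729046358.
Intercept c from Pit 7: 1662.5 − 583420.33 + 3434920.87 = 2853163.05.
At (660251, 4709812): z_contact = 582867.70 − 3433671.29 + 2853163.05 = 2359.45 ft.
Depth below ground = 3526.3 − 2359.45 = 1166.8 ft.

1166.8 ft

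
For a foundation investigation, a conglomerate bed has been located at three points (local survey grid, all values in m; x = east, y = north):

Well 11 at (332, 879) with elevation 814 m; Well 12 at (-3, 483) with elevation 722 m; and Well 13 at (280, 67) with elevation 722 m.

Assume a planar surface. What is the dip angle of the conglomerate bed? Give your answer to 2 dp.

Two edge vectors: Well 11→Well 12 = (-335, -396, -92), Well 11→Well 13 = (-52, -812, -92).
Normal n = (Well 11→Well 12) × (Well 11→Well 13) = (-38272, -26036, 251428).
So ∂z/∂x = −n_x/n_z = 0.15222 and ∂z/∂y = −n_y/n_z = 0.10355.
Gradient magnitude |∇z| = √(a² + b²) = √(0.02317 + 0.01072) = 0.18410.
True dip = arctan(0.18410) = 10.43°, dipping toward SW (azimuth ≈ 236°).

10.43°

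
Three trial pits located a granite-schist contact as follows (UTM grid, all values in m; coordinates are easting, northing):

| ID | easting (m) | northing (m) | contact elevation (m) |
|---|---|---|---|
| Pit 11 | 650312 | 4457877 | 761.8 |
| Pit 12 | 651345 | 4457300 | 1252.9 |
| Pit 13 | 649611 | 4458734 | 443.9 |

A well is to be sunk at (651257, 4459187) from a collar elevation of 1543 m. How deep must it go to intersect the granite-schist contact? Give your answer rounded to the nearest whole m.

271 m

Two edge vectors: Pit 11→Pit 12 = (1033, -577, 491.1), Pit 11→Pit 13 = (-701, 857, -317.9).
Normal n = (Pit 11→Pit 12) × (Pit 11→Pit 13) = (-237444.4, -15870.4, 480804).
So ∂z/∂easting = −n_x/n_z = 0.49384864 and ∂z/∂northing = −n_y/n_z = 0.03300804.
Intercept c from Pit 11: 761.8 − 321155.69 − 147145.80 = −467539.70.
At (651257, 4459187): z_contact = 321622.4 + 147189.0 − 467539.70 = 1271.7 m.
Depth below ground = 1543 − 1271.7 = 271 m.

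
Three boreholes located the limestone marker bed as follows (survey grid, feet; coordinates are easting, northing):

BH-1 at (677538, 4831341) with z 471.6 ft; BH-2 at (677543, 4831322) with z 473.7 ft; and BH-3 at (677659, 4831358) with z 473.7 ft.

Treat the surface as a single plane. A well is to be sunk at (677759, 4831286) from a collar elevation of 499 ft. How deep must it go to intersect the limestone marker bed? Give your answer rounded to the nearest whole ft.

Let the plane be z = a·easting + b·northing + c.
BH-2−BH-1: 5a − 19b = 2.1;  BH-3−BH-1: 121a + 17b = 2.1.
Solving gives a = 0.03171141, b = −0.10218121.
Then c = 471.6 − a·677538 − b·4831341 = 472658.17.
At (677759, 4831286): z_contact = 21492.7 − 493666.6 + 472658.17 = 484.2 ft.
Depth below ground = 499 − 484.2 = 15 ft.

15 ft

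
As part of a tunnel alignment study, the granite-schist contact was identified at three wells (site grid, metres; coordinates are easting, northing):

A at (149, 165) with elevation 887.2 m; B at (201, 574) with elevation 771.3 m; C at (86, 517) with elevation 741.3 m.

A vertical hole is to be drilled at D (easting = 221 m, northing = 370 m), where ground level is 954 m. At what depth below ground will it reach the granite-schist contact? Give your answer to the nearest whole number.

105 m

Let the plane be z = a·easting + b·northing + c.
B−A: 52a + 409b = −115.9;  C−A: −63a + 352b = −145.9.
Solving gives a = 0.42832, b = −0.33783.
Then c = 887.2 − a·149 − b·165 = 879.12.
At (221, 370): z_contact = 94.7 − 125.0 + 879.12 = 848.8 m.
Depth below ground = 954 − 848.8 = 105 m.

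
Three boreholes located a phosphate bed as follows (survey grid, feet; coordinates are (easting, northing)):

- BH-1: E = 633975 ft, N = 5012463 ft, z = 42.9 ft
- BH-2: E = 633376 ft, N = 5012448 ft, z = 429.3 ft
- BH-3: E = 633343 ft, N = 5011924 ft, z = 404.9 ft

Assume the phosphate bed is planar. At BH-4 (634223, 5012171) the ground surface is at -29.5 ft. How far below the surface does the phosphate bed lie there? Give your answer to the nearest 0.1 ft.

113.6 ft

Two edge vectors: BH-1→BH-2 = (-599, -15, 386.4), BH-1→BH-3 = (-632, -539, 362).
Normal n = (BH-1→BH-2) × (BH-1→BH-3) = (202839.6, -27366.8, 313381).
So ∂z/∂E = −n_x/n_z = −0.647261959 and ∂z/∂N = −n_y/n_z = 0.087327566.
Intercept c from BH-1: 42.9 + 410347.90 − 437726.19 = −27335.39.
At (634223, 5012171): z_contact = −410508.42 + 437700.69 − 27335.39 = -143.12 ft.
Depth below ground = -29.5 − (-143.12) = 113.6 ft.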